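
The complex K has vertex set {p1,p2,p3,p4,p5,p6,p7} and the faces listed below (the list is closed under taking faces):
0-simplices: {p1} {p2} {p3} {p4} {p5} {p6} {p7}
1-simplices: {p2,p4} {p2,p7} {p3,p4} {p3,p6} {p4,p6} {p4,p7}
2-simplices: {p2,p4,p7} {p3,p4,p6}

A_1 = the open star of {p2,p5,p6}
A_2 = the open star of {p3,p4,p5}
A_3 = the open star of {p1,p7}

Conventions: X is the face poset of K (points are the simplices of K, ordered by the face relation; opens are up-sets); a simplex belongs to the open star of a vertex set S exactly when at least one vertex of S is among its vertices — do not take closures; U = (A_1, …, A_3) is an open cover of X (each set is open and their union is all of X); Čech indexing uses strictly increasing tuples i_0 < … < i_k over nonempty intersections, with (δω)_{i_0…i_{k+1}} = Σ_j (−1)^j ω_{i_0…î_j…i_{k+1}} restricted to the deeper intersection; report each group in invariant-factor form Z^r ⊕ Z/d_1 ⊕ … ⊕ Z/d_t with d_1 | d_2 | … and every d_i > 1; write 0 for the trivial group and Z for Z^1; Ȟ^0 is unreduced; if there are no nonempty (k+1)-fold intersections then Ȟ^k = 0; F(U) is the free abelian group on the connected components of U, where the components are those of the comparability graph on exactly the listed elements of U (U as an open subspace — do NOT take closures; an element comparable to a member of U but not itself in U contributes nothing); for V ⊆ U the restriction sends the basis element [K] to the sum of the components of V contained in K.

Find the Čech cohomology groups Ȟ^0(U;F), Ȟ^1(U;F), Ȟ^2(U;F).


Ȟ^0(U;F) ≅ Z^3; Ȟ^1(U;F) ≅ 0; Ȟ^2(U;F) ≅ 0

intersection data:
  A1={{p2},{p5},{p6},{p2,p4},{p2,p7},{p3,p6},{p4,p6},{p2,p4,p7},{p3,p4,p6}} A2={{p3},{p4},{p5},{p2,p4},{p3,p4},{p3,p6},{p4,p6},{p4,p7},{p2,p4,p7},{p3,p4,p6}} A3={{p1},{p7},{p2,p7},{p4,p7},{p2,p4,p7}}
  A12={{p5},{p2,p4},{p3,p6},{p4,p6},{p2,p4,p7},{p3,p4,p6}} A13={{p2,p7},{p2,p4,p7}} A23={{p4,p7},{p2,p4,p7}}
  A123={{p2,p4,p7}}
components per intersection:
  A1: {{p2},{p2,p4},{p2,p7},{p2,p4,p7}} {{p5}} {{p6},{p3,p6},{p4,p6},{p3,p4,p6}}
  A2: {{p3},{p4},{p2,p4},{p3,p4},{p3,p6},{p4,p6},{p4,p7},{p2,p4,p7},{p3,p4,p6}} {{p5}}
  A3: {{p1}} {{p7},{p2,p7},{p4,p7},{p2,p4,p7}}
  A12: {{p5}} {{p2,p4},{p2,p4,p7}} {{p3,p6},{p4,p6},{p3,p4,p6}}
  A13: {{p2,p7},{p2,p4,p7}}
  A23: {{p4,p7},{p2,p4,p7}}
  A123: {{p2,p4,p7}}
C dims 7,5,1; δ0: rk 4, SNF 1^4; δ1: rk 1, SNF 1^1
Ȟ^0 = (7 − 4) − 0 = 3, so Ȟ^0 ≅ Z^3
Ȟ^1 = (5 − 1) − 4 = 0, so Ȟ^1 ≅ 0
Ȟ^2 = (1 − 0) − 1 = 0, so Ȟ^2 ≅ 0


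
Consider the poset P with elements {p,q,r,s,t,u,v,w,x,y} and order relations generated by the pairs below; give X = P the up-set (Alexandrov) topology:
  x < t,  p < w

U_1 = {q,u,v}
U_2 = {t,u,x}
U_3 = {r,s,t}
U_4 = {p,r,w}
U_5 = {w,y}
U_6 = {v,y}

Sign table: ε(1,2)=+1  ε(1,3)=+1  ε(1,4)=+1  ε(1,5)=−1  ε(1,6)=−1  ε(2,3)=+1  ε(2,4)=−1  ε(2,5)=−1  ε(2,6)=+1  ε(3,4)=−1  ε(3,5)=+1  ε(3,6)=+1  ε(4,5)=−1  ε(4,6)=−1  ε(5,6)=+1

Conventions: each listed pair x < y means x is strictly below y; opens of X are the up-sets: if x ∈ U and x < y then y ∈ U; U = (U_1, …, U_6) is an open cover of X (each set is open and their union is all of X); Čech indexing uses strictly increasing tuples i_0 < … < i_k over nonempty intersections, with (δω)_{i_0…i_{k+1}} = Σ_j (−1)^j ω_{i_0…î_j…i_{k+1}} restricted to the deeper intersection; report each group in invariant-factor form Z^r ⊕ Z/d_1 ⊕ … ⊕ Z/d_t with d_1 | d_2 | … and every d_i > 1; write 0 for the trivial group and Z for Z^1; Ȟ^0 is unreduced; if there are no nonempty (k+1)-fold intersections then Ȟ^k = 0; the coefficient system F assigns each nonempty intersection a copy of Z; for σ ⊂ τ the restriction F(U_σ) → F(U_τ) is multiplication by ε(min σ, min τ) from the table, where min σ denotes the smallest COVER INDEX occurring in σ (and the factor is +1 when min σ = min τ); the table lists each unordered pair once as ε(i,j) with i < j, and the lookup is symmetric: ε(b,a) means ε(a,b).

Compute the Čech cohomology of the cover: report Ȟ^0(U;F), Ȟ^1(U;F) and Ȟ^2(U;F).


nonempty intersections:
  U12={u} U16={v} U23={t} U34={r} U45={w} U56={y}
C dims 6,6; δ0: rk 6, SNF 1^5·2
Ȟ^0: (6−6)−0=0 ⇒ 0
Ȟ^1: (6−0)−6=0 plus torsion [2] ⇒ Z/2
Ȟ^2: (0−0)−0=0 ⇒ 0

Ȟ^0 = 0, Ȟ^1 = Z/2 and Ȟ^2 = 0


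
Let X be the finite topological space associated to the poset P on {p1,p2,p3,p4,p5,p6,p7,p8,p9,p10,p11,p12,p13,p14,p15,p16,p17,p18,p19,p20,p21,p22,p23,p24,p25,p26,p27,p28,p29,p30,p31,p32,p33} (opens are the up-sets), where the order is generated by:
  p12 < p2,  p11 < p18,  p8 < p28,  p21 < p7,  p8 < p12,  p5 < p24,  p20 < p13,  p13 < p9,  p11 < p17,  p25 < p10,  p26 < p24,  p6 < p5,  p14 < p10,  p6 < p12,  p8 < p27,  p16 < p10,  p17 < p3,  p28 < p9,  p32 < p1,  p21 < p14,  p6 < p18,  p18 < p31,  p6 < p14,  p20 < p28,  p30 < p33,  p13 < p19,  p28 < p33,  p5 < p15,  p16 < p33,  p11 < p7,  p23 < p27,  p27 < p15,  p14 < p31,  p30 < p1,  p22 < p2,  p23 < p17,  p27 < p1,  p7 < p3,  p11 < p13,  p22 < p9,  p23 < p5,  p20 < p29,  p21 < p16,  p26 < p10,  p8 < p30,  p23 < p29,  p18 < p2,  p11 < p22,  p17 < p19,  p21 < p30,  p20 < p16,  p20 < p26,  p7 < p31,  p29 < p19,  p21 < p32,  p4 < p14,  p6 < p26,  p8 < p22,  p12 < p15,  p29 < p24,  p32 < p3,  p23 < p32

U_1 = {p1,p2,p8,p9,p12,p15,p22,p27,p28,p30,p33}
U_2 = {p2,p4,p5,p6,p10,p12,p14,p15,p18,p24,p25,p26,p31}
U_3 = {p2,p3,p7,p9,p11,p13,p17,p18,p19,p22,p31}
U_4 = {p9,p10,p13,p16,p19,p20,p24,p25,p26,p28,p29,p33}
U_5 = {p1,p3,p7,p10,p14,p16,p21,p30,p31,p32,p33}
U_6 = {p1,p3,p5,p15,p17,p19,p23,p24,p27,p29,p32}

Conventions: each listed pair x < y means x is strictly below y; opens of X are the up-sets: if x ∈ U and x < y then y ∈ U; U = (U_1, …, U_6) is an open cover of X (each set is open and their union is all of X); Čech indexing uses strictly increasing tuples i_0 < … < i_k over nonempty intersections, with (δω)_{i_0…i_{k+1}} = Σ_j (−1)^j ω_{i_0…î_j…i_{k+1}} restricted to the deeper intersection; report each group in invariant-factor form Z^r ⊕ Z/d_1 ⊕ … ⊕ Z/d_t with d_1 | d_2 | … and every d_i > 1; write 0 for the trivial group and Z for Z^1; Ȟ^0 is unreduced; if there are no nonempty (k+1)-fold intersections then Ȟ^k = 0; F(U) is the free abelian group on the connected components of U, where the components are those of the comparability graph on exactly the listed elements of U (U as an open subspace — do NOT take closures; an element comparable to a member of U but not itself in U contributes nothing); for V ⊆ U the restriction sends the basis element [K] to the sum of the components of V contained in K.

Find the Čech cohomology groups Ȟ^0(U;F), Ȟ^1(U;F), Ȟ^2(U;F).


Ȟ^0 = Z, Ȟ^1 = 0 and Ȟ^2 = Z/2

cover nerve:
  U12={p2,p12,p15} U13={p2,p9,p22} U14={p9,p28,p33} U15={p1,p30,p33} U16={p1,p15,p27} U23={p2,p18,p31} U24={p10,p24,p25,p26} U25={p10,p14,p31} U26={p5,p15,p24} U34={p9,p13,p19} U35={p3,p7,p31} U36={p3,p17,p19} U45={p10,p16,p33} U46={p19,p24,p29} U56={p1,p3,p32}
  U123={p2} U126={p15} U134={p9} U145={p33} U156={p1} U235={p31} U245={p10} U246={p24} U346={p19} U356={p3}
components per intersection:
  U1: {p1,p2,p8,p9,p12,p15,p22,p27,p28,p30,p33}
  U2: {p2,p4,p5,p6,p10,p12,p14,p15,p18,p24,p25,p26,p31}
  U3: {p2,p3,p7,p9,p11,p13,p17,p18,p19,p22,p31}
  U4: {p9,p10,p13,p16,p19,p20,p24,p25,p26,p28,p29,p33}
  U5: {p1,p3,p7,p10,p14,p16,p21,p30,p31,p32,p33}
  U6: {p1,p3,p5,p15,p17,p19,p23,p24,p27,p29,p32}
  U12: {p2,p12,p15}
  U13: {p2,p9,p22}
  U14: {p9,p28,p33}
  U15: {p1,p30,p33}
  U16: {p1,p15,p27}
  U23: {p2,p18,p31}
  U24: {p10,p24,p25,p26}
  U25: {p10,p14,p31}
  U26: {p5,p15,p24}
  U34: {p9,p13,p19}
  U35: {p3,p7,p31}
  U36: {p3,p17,p19}
  U45: {p10,p16,p33}
  U46: {p19,p24,p29}
  U56: {p1,p3,p32}
  U123: {p2}
  U126: {p15}
  U134: {p9}
  U145: {p33}
  U156: {p1}
  U235: {p31}
  U245: {p10}
  U246: {p24}
  U346: {p19}
  U356: {p3}
C dims 6,15,10; δ0: rk 5, SNF 1^5; δ1: rk 10, SNF 1^9·2
Ȟ^0: (6−5)−0=1 ⇒ Z
Ȟ^1: (15−10)−5=0 ⇒ 0
Ȟ^2: (10−0)−10=0 plus torsion [2] ⇒ Z/2


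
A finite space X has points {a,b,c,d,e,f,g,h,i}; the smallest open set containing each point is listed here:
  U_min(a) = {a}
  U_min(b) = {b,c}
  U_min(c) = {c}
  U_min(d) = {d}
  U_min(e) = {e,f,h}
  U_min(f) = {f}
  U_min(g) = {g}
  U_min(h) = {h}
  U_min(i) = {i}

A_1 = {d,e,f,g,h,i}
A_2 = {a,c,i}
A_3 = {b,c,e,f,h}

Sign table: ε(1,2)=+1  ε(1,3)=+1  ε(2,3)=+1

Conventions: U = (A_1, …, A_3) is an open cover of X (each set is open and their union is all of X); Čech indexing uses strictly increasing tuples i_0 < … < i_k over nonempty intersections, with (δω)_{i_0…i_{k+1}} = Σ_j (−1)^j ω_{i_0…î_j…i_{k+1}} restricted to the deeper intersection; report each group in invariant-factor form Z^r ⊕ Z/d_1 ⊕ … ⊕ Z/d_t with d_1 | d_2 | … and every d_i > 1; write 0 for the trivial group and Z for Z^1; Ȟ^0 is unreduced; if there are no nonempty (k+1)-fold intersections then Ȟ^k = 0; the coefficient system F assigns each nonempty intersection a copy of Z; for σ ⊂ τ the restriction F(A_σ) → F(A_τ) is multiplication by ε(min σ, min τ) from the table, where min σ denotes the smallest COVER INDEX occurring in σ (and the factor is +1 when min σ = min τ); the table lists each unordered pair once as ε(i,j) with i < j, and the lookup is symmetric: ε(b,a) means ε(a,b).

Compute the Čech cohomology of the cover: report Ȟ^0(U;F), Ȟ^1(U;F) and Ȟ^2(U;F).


Ȟ^0(U;F) ≅ Z, Ȟ^1(U;F) ≅ Z, Ȟ^2(U;F) ≅ 0

nonempty intersections:
  A12={i} A13={e,f,h} A23={c}
C dims 3,3; δ0: rk 2, SNF 1^2
Ȟ^0: (3−2)−0=1 ⇒ Z
Ȟ^1: (3−0)−2=1 ⇒ Z
Ȟ^2: (0−0)−0=0 ⇒ 0


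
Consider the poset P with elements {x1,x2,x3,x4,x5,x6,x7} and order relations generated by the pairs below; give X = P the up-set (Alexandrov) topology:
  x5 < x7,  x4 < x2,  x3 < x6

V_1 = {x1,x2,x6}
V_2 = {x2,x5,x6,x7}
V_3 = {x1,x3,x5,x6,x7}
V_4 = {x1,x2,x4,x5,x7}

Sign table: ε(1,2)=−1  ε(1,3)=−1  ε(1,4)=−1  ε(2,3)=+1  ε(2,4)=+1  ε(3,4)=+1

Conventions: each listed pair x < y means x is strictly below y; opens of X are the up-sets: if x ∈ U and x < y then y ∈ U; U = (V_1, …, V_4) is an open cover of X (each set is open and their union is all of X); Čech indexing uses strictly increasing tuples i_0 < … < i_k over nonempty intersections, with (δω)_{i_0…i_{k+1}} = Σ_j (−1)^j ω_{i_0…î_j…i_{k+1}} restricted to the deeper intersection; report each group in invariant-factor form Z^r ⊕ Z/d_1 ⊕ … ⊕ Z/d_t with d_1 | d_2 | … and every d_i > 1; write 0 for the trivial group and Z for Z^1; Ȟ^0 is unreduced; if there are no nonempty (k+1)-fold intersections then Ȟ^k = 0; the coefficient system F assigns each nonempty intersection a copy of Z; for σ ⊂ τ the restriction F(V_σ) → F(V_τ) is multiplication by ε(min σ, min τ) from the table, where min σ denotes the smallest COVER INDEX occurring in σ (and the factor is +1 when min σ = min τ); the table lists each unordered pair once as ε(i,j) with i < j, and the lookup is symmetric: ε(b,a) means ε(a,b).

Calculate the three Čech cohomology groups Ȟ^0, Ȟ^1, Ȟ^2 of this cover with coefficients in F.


cover nerve:
  V12={x2,x6} V13={x1,x6} V14={x1,x2} V23={x5,x6,x7} V24={x2,x5,x7} V34={x1,x5,x7}
  V123={x6} V124={x2} V134={x1} V234={x5,x7}
C dims 4,6,4; δ0: rk 3, SNF 1^3; δ1: rk 3, SNF 1^3
Ȟ^0: (4−3)−0=1 ⇒ Z
Ȟ^1: (6−3)−3=0 ⇒ 0
Ȟ^2: (4−0)−3=1 ⇒ Z

Ȟ^0 = Z, Ȟ^1 = 0, Ȟ^2 = Z


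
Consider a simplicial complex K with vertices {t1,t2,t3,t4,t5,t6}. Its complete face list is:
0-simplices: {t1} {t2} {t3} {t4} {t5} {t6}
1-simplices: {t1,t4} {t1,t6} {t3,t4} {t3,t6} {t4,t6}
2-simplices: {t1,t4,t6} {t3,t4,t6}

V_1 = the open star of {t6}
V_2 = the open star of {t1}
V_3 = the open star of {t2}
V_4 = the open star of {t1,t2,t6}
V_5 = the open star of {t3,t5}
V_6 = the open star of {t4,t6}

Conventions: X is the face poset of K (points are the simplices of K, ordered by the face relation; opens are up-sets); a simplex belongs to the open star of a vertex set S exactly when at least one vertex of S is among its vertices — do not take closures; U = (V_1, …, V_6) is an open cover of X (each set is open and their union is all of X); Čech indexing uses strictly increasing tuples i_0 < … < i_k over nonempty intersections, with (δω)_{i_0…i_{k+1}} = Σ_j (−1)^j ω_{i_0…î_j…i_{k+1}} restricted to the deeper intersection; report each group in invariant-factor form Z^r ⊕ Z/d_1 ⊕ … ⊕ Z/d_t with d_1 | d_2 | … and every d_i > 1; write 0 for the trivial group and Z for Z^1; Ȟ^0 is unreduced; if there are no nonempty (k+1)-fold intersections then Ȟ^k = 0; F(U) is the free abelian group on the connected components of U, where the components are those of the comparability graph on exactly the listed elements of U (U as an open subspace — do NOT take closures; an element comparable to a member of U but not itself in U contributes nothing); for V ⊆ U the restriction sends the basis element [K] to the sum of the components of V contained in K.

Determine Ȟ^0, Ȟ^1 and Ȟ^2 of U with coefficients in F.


intersection data:
  V1={{t6},{t1,t6},{t3,t6},{t4,t6},{t1,t4,t6},{t3,t4,t6}} V2={{t1},{t1,t4},{t1,t6},{t1,t4,t6}} V3={{t2}} V4={{t1},{t2},{t6},{t1,t4},{t1,t6},{t3,t6},{t4,t6},{t1,t4,t6},{t3,t4,t6}} V5={{t3},{t5},{t3,t4},{t3,t6},{t3,t4,t6}} V6={{t4},{t6},{t1,t4},{t1,t6},{t3,t4},{t3,t6},{t4,t6},{t1,t4,t6},{t3,t4,t6}}
  V12={{t1,t6},{t1,t4,t6}} V14={{t6},{t1,t6},{t3,t6},{t4,t6},{t1,t4,t6},{t3,t4,t6}} V15={{t3,t6},{t3,t4,t6}} V16={{t6},{t1,t6},{t3,t6},{t4,t6},{t1,t4,t6},{t3,t4,t6}} V24={{t1},{t1,t4},{t1,t6},{t1,t4,t6}} V26={{t1,t4},{t1,t6},{t1,t4,t6}} V34={{t2}} V45={{t3,t6},{t3,t4,t6}} V46={{t6},{t1,t4},{t1,t6},{t3,t6},{t4,t6},{t1,t4,t6},{t3,t4,t6}} V56={{t3,t4},{t3,t6},{t3,t4,t6}}
  V124={{t1,t6},{t1,t4,t6}} V126={{t1,t6},{t1,t4,t6}} V145={{t3,t6},{t3,t4,t6}} V146={{t6},{t1,t6},{t3,t6},{t4,t6},{t1,t4,t6},{t3,t4,t6}} V156={{t3,t6},{t3,t4,t6}} V246={{t1,t4},{t1,t6},{t1,t4,t6}} V456={{t3,t6},{t3,t4,t6}}
  V1246={{t1,t6},{t1,t4,t6}} V1456={{t3,t6},{t3,t4,t6}}
components per intersection:
  V1: {{t6},{t1,t6},{t3,t6},{t4,t6},{t1,t4,t6},{t3,t4,t6}}
  V2: {{t1},{t1,t4},{t1,t6},{t1,t4,t6}}
  V3: {{t2}}
  V4: {{t1},{t6},{t1,t4},{t1,t6},{t3,t6},{t4,t6},{t1,t4,t6},{t3,t4,t6}} {{t2}}
  V5: {{t3},{t3,t4},{t3,t6},{t3,t4,t6}} {{t5}}
  V6: {{t4},{t6},{t1,t4},{t1,t6},{t3,t4},{t3,t6},{t4,t6},{t1,t4,t6},{t3,t4,t6}}
  V12: {{t1,t6},{t1,t4,t6}}
  V14: {{t6},{t1,t6},{t3,t6},{t4,t6},{t1,t4,t6},{t3,t4,t6}}
  V15: {{t3,t6},{t3,t4,t6}}
  V16: {{t6},{t1,t6},{t3,t6},{t4,t6},{t1,t4,t6},{t3,t4,t6}}
  V24: {{t1},{t1,t4},{t1,t6},{t1,t4,t6}}
  V26: {{t1,t4},{t1,t6},{t1,t4,t6}}
  V34: {{t2}}
  V45: {{t3,t6},{t3,t4,t6}}
  V46: {{t6},{t1,t4},{t1,t6},{t3,t6},{t4,t6},{t1,t4,t6},{t3,t4,t6}}
  V56: {{t3,t4},{t3,t6},{t3,t4,t6}}
  V124: {{t1,t6},{t1,t4,t6}}
  V126: {{t1,t6},{t1,t4,t6}}
  V145: {{t3,t6},{t3,t4,t6}}
  V146: {{t6},{t1,t6},{t3,t6},{t4,t6},{t1,t4,t6},{t3,t4,t6}}
  V156: {{t3,t6},{t3,t4,t6}}
  V246: {{t1,t4},{t1,t6},{t1,t4,t6}}
  V456: {{t3,t6},{t3,t4,t6}}
  V1246: {{t1,t6},{t1,t4,t6}}
  V1456: {{t3,t6},{t3,t4,t6}}
C dims 8,10,7,2; δ0: rk 5, SNF 1^5; δ1: rk 5, SNF 1^5; δ2: rk 2, SNF 1^2
Ȟ^0 = (8 − 5) − 0 = 3, so Ȟ^0 ≅ Z^3
Ȟ^1 = (10 − 5) − 5 = 0, so Ȟ^1 ≅ 0
Ȟ^2 = (7 − 2) − 5 = 0, so Ȟ^2 ≅ 0

Ȟ^0 = Z^3, Ȟ^1 = 0 and Ȟ^2 = 0


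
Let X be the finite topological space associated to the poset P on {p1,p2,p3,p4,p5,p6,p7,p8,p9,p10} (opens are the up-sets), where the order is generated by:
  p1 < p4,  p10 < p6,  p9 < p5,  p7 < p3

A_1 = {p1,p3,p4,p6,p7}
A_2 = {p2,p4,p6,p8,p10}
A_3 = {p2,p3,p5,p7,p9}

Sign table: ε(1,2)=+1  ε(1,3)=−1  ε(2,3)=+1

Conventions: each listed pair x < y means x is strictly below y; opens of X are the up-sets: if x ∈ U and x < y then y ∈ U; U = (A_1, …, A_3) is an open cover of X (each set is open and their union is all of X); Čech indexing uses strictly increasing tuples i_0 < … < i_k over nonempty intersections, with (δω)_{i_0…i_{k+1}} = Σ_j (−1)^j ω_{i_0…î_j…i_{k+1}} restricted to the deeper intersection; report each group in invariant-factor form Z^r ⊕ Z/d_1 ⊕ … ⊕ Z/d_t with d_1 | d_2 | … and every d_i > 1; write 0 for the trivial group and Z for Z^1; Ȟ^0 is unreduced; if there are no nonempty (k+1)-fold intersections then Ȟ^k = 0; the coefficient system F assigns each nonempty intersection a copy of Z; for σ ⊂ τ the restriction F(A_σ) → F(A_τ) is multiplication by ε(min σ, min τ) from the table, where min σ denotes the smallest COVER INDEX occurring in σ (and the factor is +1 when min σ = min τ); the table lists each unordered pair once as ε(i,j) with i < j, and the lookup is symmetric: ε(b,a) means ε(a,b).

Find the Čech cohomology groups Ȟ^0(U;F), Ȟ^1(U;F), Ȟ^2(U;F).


nerve of the cover:
  A12={p4,p6} A13={p3,p7} A23={p2}
C dims 3,3; δ0: rk 3, SNF 1^2·2
Ȟ^0 = (3 − 3) − 0 = 0, so Ȟ^0 ≅ 0
Ȟ^1 = (3 − 0) − 3 = 0 plus torsion [2], so Ȟ^1 ≅ Z/2
Ȟ^2 = (0 − 0) − 0 = 0, so Ȟ^2 ≅ 0

Ȟ^0(U;F) ≅ 0, Ȟ^1(U;F) ≅ Z/2, Ȟ^2(U;F) ≅ 0


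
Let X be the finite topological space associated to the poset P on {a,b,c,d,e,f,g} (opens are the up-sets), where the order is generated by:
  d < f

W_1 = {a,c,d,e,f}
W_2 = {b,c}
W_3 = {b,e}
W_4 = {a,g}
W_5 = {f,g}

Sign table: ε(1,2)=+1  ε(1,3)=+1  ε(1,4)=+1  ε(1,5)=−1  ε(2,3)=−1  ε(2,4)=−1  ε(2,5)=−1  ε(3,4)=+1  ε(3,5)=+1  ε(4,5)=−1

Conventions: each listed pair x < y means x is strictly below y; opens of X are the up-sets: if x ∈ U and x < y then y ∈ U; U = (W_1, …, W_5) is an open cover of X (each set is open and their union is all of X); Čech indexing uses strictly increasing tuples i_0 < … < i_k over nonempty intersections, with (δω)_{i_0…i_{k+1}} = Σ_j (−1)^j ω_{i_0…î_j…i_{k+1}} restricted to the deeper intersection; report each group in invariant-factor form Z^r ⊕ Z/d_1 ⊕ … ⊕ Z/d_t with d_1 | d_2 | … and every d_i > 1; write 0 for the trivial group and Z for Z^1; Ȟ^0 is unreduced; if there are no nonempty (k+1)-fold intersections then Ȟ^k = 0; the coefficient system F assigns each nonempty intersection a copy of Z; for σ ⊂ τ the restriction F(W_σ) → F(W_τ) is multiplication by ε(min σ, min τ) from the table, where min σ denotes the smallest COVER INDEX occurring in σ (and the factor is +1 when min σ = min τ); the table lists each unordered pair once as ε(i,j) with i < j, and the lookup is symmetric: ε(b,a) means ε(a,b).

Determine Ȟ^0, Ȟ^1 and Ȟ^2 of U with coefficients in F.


Ȟ^0 = 0; Ȟ^1 = Z ⊕ Z/2; Ȟ^2 = 0

nerve of the cover:
  W12={c} W13={e} W14={a} W15={f} W23={b} W45={g}
C dims 5,6; δ0: rk 5, SNF 1^4·2
Ȟ^0 = (5 − 5) − 0 = 0, so Ȟ^0 ≅ 0
Ȟ^1 = (6 − 0) − 5 = 1 plus torsion [2], so Ȟ^1 ≅ Z ⊕ Z/2
Ȟ^2 = (0 − 0) − 0 = 0, so Ȟ^2 ≅ 0


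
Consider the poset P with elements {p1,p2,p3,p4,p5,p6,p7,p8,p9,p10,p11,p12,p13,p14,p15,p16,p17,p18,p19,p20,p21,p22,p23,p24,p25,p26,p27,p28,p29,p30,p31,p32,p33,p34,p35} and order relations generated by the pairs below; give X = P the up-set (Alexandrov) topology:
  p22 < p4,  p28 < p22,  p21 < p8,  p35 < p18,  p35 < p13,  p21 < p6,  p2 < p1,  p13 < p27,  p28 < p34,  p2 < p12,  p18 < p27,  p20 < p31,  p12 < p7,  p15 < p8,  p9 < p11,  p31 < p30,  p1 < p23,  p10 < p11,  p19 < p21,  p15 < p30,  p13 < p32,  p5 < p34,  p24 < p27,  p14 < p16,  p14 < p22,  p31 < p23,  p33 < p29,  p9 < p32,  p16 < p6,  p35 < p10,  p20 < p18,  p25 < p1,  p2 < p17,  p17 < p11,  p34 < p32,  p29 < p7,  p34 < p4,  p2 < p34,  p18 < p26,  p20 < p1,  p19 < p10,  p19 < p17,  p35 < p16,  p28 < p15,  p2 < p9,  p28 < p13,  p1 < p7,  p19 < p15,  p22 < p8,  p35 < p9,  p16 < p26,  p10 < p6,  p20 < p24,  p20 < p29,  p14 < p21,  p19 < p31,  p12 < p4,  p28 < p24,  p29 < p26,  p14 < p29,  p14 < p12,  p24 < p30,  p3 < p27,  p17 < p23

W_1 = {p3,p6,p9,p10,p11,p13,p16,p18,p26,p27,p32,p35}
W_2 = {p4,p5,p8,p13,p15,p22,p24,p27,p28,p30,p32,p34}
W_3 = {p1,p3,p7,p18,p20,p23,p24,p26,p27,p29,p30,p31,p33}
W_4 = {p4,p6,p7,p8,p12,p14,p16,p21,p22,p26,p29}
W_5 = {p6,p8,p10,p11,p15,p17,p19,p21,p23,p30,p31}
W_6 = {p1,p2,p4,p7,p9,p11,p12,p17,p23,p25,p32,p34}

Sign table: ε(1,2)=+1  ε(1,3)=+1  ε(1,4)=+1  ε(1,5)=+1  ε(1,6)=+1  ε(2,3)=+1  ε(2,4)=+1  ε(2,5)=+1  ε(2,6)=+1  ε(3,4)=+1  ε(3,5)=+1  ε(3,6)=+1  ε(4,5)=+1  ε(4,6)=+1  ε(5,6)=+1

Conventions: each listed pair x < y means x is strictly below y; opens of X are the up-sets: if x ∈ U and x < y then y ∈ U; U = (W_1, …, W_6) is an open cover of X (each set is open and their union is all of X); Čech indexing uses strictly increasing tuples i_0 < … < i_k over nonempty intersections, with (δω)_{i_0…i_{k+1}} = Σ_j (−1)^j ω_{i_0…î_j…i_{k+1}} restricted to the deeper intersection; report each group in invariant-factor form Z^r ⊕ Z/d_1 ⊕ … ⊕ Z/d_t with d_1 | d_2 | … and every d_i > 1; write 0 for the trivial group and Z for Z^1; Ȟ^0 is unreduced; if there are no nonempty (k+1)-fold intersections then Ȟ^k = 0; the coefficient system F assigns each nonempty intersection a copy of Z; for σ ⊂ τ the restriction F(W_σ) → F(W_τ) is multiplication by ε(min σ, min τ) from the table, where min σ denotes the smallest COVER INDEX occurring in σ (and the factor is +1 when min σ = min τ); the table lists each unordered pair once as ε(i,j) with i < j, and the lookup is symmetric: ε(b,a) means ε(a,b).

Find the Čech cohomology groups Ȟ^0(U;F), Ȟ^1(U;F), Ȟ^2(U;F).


Ȟ^0 = Z, Ȟ^1 = 0, Ȟ^2 = Z/2

cover nerve:
  W12={p13,p27,p32} W13={p3,p18,p26,p27} W14={p6,p16,p26} W15={p6,p10,p11} W16={p9,p11,p32} W23={p24,p27,p30} W24={p4,p8,p22} W25={p8,p15,p30} W26={p4,p32,p34} W34={p7,p26,p29} W35={p23,p30,p31} W36={p1,p7,p23} W45={p6,p8,p21} W46={p4,p7,p12} W56={p11,p17,p23}
  W123={p27} W126={p32} W134={p26} W145={p6} W156={p11} W235={p30} W245={p8} W246={p4} W346={p7} W356={p23}
C dims 6,15,10; δ0: rk 5, SNF 1^5; δ1: rk 10, SNF 1^9·2
Ȟ^0: (6−5)−0=1 ⇒ Z
Ȟ^1: (15−10)−5=0 ⇒ 0
Ȟ^2: (10−0)−10=0 plus torsion [2] ⇒ Z/2


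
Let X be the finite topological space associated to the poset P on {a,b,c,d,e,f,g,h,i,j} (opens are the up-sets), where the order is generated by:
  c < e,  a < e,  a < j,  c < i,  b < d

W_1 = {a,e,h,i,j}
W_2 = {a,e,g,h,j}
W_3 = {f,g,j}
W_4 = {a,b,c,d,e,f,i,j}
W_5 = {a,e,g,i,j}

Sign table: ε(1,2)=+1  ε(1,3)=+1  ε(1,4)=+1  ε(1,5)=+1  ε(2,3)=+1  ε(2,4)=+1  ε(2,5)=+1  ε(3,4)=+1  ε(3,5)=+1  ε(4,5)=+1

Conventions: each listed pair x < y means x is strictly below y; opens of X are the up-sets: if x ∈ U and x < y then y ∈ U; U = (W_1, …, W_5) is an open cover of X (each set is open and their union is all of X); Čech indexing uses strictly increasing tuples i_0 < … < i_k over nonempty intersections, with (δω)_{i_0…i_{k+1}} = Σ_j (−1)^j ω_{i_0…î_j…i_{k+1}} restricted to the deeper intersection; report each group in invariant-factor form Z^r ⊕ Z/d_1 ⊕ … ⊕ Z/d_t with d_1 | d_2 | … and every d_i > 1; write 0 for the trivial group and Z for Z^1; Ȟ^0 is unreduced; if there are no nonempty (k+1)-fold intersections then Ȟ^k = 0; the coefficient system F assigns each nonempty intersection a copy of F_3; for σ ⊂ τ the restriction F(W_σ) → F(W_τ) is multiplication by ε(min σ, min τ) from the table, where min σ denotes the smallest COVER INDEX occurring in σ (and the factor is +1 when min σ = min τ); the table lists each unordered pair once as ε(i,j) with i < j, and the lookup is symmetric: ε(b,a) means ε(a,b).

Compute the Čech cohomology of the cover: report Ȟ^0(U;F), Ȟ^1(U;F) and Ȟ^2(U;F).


Ȟ^0 = Z/3; Ȟ^1 = 0; Ȟ^2 = 0

cover nerve:
  W12={a,e,h,j} W13={j} W14={a,e,i,j} W15={a,e,i,j} W23={g,j} W24={a,e,j} W25={a,e,g,j} W34={f,j} W35={g,j} W45={a,e,i,j}
  W123={j} W124={a,e,j} W125={a,e,j} W134={j} W135={j} W145={a,e,i,j} W234={j} W235={g,j} W245={a,e,j} W345={j}
  W1234={j} W1235={j} W1245={a,e,j} W1345={j} W2345={j}
  W12345={j}
C dims 5,10,10,5; δ0: rk_F3 4; δ1: rk_F3 6; δ2: rk_F3 4
Ȟ^0: (5−4)−0=1 ⇒ Z/3
Ȟ^1: (10−6)−4=0 ⇒ 0
Ȟ^2: (10−4)−6=0 ⇒ 0


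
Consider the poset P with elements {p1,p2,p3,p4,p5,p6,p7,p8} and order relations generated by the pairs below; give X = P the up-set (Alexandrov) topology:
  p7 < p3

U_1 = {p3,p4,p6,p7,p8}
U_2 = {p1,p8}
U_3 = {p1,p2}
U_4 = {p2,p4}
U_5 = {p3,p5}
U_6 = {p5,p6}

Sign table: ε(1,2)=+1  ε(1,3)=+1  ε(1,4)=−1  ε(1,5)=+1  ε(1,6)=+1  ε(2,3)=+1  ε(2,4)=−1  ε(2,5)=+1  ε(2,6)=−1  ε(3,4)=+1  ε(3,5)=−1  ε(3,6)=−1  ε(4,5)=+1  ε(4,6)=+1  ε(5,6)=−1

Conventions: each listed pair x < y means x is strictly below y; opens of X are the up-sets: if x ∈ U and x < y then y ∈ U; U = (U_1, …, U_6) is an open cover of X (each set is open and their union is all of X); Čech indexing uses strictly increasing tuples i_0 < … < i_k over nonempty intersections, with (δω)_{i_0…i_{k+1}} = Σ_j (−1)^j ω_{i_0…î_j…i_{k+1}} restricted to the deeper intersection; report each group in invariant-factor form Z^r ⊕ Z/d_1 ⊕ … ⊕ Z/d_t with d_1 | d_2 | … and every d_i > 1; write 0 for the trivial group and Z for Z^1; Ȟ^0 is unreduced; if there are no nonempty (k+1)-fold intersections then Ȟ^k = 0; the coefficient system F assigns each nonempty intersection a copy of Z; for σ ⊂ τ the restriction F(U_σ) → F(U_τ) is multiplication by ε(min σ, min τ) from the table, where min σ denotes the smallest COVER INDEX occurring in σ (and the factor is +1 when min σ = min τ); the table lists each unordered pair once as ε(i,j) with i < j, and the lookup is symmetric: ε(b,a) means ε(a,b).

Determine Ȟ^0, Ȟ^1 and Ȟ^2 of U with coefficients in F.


Ȟ^0 ≅ 0; Ȟ^1 ≅ Z ⊕ Z/2; Ȟ^2 ≅ 0

intersection data:
  U12={p8} U14={p4} U15={p3} U16={p6} U23={p1} U34={p2} U56={p5}
C dims 6,7; δ0: rk 6, SNF 1^5·2
Ȟ^0 = (6 − 6) − 0 = 0, so Ȟ^0 ≅ 0
Ȟ^1 = (7 − 0) − 6 = 1 plus torsion [2], so Ȟ^1 ≅ Z ⊕ Z/2
Ȟ^2 = (0 − 0) − 0 = 0, so Ȟ^2 ≅ 0


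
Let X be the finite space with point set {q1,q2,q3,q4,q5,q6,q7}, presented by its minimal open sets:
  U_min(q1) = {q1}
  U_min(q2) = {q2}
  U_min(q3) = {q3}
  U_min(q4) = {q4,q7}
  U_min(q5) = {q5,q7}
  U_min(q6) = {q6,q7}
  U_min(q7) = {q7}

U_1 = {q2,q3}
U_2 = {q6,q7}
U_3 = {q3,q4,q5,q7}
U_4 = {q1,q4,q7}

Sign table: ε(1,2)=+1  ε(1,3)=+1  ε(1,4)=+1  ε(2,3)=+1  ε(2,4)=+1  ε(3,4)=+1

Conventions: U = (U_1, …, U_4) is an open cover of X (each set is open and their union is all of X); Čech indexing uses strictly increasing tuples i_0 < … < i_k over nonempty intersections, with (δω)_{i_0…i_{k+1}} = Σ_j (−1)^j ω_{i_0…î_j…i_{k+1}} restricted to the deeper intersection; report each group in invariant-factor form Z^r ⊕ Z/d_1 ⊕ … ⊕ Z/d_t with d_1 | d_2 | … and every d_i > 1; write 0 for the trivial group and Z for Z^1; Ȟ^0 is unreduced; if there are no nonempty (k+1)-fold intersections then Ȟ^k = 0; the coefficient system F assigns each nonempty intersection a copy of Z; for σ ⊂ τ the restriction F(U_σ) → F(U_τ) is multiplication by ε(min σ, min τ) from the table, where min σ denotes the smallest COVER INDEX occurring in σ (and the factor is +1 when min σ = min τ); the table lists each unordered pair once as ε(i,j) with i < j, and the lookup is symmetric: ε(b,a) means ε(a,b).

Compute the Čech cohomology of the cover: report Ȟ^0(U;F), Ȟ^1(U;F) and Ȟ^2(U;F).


intersection data:
  U13={q3} U23={q7} U24={q7} U34={q4,q7}
  U234={q7}
C dims 4,4,1; δ0: rk 3, SNF 1^3; δ1: rk 1, SNF 1^1
Ȟ^0 = (4 − 3) − 0 = 1, so Ȟ^0 ≅ Z
Ȟ^1 = (4 − 1) − 3 = 0, so Ȟ^1 ≅ 0
Ȟ^2 = (1 − 0) − 1 = 0, so Ȟ^2 ≅ 0

Ȟ^0(U;F) ≅ Z,  Ȟ^1(U;F) ≅ 0,  Ȟ^2(U;F) ≅ 0


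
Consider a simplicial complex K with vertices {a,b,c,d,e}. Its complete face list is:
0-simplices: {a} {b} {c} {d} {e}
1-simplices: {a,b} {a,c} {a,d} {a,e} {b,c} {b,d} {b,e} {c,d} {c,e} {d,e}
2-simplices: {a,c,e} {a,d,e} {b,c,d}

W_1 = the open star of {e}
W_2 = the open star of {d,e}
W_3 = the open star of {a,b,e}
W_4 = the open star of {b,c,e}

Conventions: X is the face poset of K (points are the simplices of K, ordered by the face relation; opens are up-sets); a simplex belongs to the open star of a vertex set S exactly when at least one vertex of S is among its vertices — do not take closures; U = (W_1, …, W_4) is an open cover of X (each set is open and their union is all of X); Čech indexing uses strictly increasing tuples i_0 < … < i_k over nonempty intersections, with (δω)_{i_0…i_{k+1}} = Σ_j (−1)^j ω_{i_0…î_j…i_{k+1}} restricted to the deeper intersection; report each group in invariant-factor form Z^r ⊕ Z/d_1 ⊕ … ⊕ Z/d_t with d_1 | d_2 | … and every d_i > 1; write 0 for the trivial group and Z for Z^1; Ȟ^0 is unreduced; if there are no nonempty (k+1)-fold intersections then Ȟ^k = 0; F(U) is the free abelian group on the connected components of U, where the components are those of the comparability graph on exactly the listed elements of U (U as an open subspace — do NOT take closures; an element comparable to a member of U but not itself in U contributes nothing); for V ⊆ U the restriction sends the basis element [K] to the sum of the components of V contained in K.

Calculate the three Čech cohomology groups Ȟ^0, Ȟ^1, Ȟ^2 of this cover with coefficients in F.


Ȟ^0(U;F) ≅ Z; Ȟ^1(U;F) ≅ Z; Ȟ^2(U;F) ≅ 0

nerve simplices:
  W1={{e},{a,e},{b,e},{c,e},{d,e},{a,c,e},{a,d,e}} W2={{d},{e},{a,d},{a,e},{b,d},{b,e},{c,d},{c,e},{d,e},{a,c,e},{a,d,e},{b,c,d}} W3={{a},{b},{e},{a,b},{a,c},{a,d},{a,e},{b,c},{b,d},{b,e},{c,e},{d,e},{a,c,e},{a,d,e},{b,c,d}} W4={{b},{c},{e},{a,b},{a,c},{a,e},{b,c},{b,d},{b,e},{c,d},{c,e},{d,e},{a,c,e},{a,d,e},{b,c,d}}
  W12={{e},{a,e},{b,e},{c,e},{d,e},{a,c,e},{a,d,e}} W13={{e},{a,e},{b,e},{c,e},{d,e},{a,c,e},{a,d,e}} W14={{e},{a,e},{b,e},{c,e},{d,e},{a,c,e},{a,d,e}} W23={{e},{a,d},{a,e},{b,d},{b,e},{c,e},{d,e},{a,c,e},{a,d,e},{b,c,d}} W24={{e},{a,e},{b,d},{b,e},{c,d},{c,e},{d,e},{a,c,e},{a,d,e},{b,c,d}} W34={{b},{e},{a,b},{a,c},{a,e},{b,c},{b,d},{b,e},{c,e},{d,e},{a,c,e},{a,d,e},{b,c,d}}
  W123={{e},{a,e},{b,e},{c,e},{d,e},{a,c,e},{a,d,e}} W124={{e},{a,e},{b,e},{c,e},{d,e},{a,c,e},{a,d,e}} W134={{e},{a,e},{b,e},{c,e},{d,e},{a,c,e},{a,d,e}} W234={{e},{a,e},{b,d},{b,e},{c,e},{d,e},{a,c,e},{a,d,e},{b,c,d}}
  W1234={{e},{a,e},{b,e},{c,e},{d,e},{a,c,e},{a,d,e}}
components per intersection:
  W1: {{e},{a,e},{b,e},{c,e},{d,e},{a,c,e},{a,d,e}}
  W2: {{d},{e},{a,d},{a,e},{b,d},{b,e},{c,d},{c,e},{d,e},{a,c,e},{a,d,e},{b,c,d}}
  W3: {{a},{b},{e},{a,b},{a,c},{a,d},{a,e},{b,c},{b,d},{b,e},{c,e},{d,e},{a,c,e},{a,d,e},{b,c,d}}
  W4: {{b},{c},{e},{a,b},{a,c},{a,e},{b,c},{b,d},{b,e},{c,d},{c,e},{d,e},{a,c,e},{a,d,e},{b,c,d}}
  W12: {{e},{a,e},{b,e},{c,e},{d,e},{a,c,e},{a,d,e}}
  W13: {{e},{a,e},{b,e},{c,e},{d,e},{a,c,e},{a,d,e}}
  W14: {{e},{a,e},{b,e},{c,e},{d,e},{a,c,e},{a,d,e}}
  W23: {{e},{a,d},{a,e},{b,e},{c,e},{d,e},{a,c,e},{a,d,e}} {{b,d},{b,c,d}}
  W24: {{e},{a,e},{b,e},{c,e},{d,e},{a,c,e},{a,d,e}} {{b,d},{c,d},{b,c,d}}
  W34: {{b},{e},{a,b},{a,c},{a,e},{b,c},{b,d},{b,e},{c,e},{d,e},{a,c,e},{a,d,e},{b,c,d}}
  W123: {{e},{a,e},{b,e},{c,e},{d,e},{a,c,e},{a,d,e}}
  W124: {{e},{a,e},{b,e},{c,e},{d,e},{a,c,e},{a,d,e}}
  W134: {{e},{a,e},{b,e},{c,e},{d,e},{a,c,e},{a,d,e}}
  W234: {{e},{a,e},{b,e},{c,e},{d,e},{a,c,e},{a,d,e}} {{b,d},{b,c,d}}
  W1234: {{e},{a,e},{b,e},{c,e},{d,e},{a,c,e},{a,d,e}}
C dims 4,8,5,1; δ0: rk 3, SNF 1^3; δ1: rk 4, SNF 1^4; δ2: rk 1, SNF 1^1
degree 0: 4−3−0 = 1 → Ȟ^0 ≅ Z
degree 1: 8−4−3 = 1 → Ȟ^1 ≅ Z
degree 2: 5−1−4 = 0 → Ȟ^2 ≅ 0


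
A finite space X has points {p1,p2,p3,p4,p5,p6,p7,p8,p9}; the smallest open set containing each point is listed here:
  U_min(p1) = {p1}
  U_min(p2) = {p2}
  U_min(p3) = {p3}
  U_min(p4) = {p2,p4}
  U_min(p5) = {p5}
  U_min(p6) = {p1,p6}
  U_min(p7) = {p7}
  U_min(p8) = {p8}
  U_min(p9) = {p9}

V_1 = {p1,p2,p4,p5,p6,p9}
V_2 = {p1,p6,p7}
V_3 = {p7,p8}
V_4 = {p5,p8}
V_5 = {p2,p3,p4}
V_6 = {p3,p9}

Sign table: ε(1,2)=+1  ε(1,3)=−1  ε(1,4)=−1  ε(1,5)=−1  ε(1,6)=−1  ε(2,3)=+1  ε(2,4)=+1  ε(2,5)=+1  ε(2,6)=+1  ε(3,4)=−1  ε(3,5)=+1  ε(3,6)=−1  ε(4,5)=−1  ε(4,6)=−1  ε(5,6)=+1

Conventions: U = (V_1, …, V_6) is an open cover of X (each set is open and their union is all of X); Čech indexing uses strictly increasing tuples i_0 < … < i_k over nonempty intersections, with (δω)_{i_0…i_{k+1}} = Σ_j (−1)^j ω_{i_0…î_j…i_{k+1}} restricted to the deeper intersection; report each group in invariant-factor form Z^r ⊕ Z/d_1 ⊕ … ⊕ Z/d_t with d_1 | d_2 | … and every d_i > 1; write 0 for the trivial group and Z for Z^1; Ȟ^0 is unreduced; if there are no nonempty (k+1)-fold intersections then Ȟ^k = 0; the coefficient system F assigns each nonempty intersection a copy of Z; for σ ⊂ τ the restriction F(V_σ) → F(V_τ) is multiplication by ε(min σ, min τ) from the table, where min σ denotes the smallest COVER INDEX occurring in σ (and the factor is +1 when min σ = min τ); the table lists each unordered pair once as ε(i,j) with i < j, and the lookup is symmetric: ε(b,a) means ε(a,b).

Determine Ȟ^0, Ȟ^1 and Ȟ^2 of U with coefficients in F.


nonempty intersections:
  V12={p1,p6} V14={p5} V15={p2,p4} V16={p9} V23={p7} V34={p8} V56={p3}
C dims 6,7; δ0: rk 5, SNF 1^5
Ȟ^0: (6−5)−0=1 ⇒ Z
Ȟ^1: (7−0)−5=2 ⇒ Z^2
Ȟ^2: (0−0)−0=0 ⇒ 0

Ȟ^0 = Z, Ȟ^1 = Z^2 and Ȟ^2 = 0


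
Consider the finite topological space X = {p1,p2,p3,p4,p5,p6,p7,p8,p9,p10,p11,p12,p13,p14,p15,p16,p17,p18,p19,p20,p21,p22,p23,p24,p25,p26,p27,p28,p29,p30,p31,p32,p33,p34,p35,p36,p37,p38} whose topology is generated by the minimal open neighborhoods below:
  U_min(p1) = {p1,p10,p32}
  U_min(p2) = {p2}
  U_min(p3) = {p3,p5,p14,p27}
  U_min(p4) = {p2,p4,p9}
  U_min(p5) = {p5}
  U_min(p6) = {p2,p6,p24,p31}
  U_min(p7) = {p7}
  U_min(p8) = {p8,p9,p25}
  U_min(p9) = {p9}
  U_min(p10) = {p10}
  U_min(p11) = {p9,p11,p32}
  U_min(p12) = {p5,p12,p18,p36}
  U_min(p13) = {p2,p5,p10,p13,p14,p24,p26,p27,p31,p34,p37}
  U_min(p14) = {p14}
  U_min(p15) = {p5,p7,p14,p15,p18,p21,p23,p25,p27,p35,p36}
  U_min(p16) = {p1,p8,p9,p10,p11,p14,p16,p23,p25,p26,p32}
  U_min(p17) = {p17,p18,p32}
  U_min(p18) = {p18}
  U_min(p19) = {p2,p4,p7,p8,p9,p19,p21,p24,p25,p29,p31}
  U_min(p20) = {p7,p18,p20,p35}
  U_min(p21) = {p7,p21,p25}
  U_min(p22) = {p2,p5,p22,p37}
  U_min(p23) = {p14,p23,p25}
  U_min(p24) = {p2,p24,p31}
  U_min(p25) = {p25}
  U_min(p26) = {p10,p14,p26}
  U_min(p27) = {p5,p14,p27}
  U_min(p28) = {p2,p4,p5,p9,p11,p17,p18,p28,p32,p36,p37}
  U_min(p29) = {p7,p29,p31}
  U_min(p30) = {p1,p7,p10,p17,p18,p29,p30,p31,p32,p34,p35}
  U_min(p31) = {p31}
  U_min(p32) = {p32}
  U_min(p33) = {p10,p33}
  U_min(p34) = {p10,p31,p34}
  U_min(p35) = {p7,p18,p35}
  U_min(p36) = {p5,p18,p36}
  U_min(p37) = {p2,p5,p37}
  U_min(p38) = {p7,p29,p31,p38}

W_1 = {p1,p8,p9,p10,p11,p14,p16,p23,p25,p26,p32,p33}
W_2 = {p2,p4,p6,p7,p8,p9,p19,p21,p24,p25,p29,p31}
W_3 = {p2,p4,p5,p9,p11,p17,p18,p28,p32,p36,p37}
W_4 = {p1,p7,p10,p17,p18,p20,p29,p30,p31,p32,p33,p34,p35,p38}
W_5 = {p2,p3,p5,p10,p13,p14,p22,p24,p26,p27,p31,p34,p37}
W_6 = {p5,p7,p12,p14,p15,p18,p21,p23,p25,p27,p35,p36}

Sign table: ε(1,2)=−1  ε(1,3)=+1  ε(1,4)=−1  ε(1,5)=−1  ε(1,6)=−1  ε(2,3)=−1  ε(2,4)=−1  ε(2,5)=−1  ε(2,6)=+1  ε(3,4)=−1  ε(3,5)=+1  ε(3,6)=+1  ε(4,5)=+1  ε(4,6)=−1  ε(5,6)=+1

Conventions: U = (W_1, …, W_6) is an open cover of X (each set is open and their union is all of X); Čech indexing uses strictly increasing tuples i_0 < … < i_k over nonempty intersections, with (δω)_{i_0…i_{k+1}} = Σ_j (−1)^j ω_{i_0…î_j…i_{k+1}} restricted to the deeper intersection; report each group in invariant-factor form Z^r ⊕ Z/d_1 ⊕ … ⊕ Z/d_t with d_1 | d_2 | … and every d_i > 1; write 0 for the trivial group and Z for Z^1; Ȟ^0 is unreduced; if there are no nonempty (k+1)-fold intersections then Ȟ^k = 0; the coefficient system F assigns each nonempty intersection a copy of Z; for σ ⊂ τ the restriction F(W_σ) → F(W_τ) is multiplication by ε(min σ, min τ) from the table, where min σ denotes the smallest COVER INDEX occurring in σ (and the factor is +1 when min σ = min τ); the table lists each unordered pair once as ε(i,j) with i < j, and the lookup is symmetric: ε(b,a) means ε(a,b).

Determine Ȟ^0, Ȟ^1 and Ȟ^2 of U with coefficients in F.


nerve simplices:
  W12={p8,p9,p25} W13={p9,p11,p32} W14={p1,p10,p32,p33} W15={p10,p14,p26} W16={p14,p23,p25} W23={p2,p4,p9} W24={p7,p29,p31} W25={p2,p24,p31} W26={p7,p21,p25} W34={p17,p18,p32} W35={p2,p5,p37} W36={p5,p18,p36} W45={p10,p31,p34} W46={p7,p18,p35} W56={p5,p14,p27}
  W123={p9} W126={p25} W134={p32} W145={p10} W156={p14} W235={p2} W245={p31} W246={p7} W346={p18} W356={p5}
C dims 6,15,10; δ0: rk 6, SNF 1^5·2; δ1: rk 9, SNF 1^9
degree 0: 6−6−0 = 0 → Ȟ^0 ≅ 0
degree 1: 15−9−6 = 0 plus torsion [2] → Ȟ^1 ≅ Z/2
degree 2: 10−0−9 = 1 → Ȟ^2 ≅ Z

Ȟ^0(U;F) ≅ 0,  Ȟ^1(U;F) ≅ Z/2,  Ȟ^2(U;F) ≅ Z


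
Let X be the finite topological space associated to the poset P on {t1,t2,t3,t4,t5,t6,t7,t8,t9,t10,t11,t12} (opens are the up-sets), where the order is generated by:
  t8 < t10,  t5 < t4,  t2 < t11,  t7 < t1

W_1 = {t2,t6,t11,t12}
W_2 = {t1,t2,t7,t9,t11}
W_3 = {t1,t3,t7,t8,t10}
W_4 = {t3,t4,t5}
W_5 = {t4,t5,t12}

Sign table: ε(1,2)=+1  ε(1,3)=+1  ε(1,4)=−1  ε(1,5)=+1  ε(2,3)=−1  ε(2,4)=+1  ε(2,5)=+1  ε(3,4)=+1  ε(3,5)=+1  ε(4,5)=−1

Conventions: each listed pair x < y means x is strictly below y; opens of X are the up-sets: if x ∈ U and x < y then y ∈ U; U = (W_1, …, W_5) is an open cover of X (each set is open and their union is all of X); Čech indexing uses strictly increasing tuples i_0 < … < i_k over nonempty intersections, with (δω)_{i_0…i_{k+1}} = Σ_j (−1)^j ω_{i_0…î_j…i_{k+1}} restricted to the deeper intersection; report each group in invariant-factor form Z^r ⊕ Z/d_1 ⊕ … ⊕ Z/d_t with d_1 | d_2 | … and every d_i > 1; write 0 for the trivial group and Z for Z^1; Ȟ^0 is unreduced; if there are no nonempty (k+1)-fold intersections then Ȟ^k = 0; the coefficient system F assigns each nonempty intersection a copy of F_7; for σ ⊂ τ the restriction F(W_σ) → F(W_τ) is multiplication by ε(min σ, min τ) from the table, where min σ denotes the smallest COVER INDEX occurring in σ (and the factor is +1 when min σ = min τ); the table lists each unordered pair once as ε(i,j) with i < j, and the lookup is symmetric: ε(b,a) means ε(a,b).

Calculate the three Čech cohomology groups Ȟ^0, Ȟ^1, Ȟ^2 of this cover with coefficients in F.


nonempty overlaps:
  W12={t2,t11} W15={t12} W23={t1,t7} W34={t3} W45={t4,t5}
C dims 5,5; δ0: rk_F7 4
degree 0: 5−4−0 = 1 → Ȟ^0 ≅ Z/7
degree 1: 5−0−4 = 1 → Ȟ^1 ≅ Z/7
degree 2: 0−0−0 = 0 → Ȟ^2 ≅ 0

Ȟ^0 = Z/7, Ȟ^1 = Z/7, Ȟ^2 = 0


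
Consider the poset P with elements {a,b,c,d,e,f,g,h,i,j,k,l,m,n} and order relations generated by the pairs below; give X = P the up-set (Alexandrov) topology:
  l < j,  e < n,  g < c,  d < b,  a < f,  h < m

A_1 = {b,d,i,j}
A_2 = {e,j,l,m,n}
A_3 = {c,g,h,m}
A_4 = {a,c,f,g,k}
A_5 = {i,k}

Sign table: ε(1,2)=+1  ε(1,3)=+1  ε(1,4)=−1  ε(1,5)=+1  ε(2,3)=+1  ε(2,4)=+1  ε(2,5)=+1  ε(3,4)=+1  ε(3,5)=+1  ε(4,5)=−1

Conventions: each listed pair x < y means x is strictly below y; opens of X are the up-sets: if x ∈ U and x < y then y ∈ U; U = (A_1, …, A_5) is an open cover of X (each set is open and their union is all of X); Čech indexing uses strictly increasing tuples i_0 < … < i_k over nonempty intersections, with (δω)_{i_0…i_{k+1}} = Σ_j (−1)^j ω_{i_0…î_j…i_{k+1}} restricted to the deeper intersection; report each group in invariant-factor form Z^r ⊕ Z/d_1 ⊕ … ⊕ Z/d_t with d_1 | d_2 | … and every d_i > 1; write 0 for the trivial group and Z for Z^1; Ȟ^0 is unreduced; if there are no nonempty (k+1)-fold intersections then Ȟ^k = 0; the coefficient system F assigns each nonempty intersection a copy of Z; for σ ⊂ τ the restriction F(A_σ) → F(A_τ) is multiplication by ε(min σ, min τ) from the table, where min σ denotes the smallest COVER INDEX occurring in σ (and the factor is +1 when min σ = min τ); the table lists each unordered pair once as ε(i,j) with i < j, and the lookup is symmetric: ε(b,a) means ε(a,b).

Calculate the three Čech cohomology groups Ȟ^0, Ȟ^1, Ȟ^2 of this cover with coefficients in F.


nerve of the cover:
  A12={j} A15={i} A23={m} A34={c,g} A45={k}
C dims 5,5; δ0: rk 5, SNF 1^4·2
Ȟ^0 = (5 − 5) − 0 = 0, so Ȟ^0 ≅ 0
Ȟ^1 = (5 − 0) − 5 = 0 plus torsion [2], so Ȟ^1 ≅ Z/2
Ȟ^2 = (0 − 0) − 0 = 0, so Ȟ^2 ≅ 0

Ȟ^0 ≅ 0, Ȟ^1 ≅ Z/2, Ȟ^2 ≅ 0
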